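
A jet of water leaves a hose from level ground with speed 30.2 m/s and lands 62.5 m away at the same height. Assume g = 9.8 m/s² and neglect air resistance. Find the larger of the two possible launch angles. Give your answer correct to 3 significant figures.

Level-ground range: R = v₀² sin(2θ)/g ⇒ sin 2θ = R g / v₀² = 62.5×9.8/30.2² = 0.6716.
2θ = arcsin(0.6716) = 42.19° or 180° − 42.19° = 137.81°.
So θ = 21.1° or θ = 68.9°.

68.9°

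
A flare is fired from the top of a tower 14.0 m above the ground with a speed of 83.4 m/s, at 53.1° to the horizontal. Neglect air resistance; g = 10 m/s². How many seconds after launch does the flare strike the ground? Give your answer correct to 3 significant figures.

13.5 s

Vertical component: v_y = 83.4 sin 53.1° = 66.69 m/s.
Taking up as positive with launch at y = 14.0 m, landing at y = 0: 0 = 14.0 + 66.69 t − ½(10) t².
Solving 5.000 t² − 66.69 t − 14.0 = 0 gives t = [66.69 + √(66.69² + 4·5.000·14.0)] / 10.00 = 13.5 s.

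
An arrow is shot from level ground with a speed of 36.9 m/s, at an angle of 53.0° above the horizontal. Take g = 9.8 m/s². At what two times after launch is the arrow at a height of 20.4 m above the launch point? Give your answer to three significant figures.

0.798 s and 5.22 s

v_y0 = 36.9 sin 53.0° = 29.47 m/s.
Set y = v_y0 t − ½ g t² = 20.4: 4.900 t² − 29.47 t + 20.4 = 0.
t = [29.47 ± √(868.5 − 399.8)] / 9.8 = (29.47 ± 21.65) / 9.8, giving t = 0.798 s or t = 5.22 s.
So the arrow is at 20.4 m at t = 0.798 s (rising) and t = 5.22 s (falling).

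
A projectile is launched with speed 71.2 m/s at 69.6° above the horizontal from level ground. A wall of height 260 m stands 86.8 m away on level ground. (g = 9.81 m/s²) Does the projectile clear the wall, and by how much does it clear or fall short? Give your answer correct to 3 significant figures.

v_x = 71.2 cos 69.6° = 24.82 m/s; v_y0 = 71.2 sin 69.6° = 66.73 m/s.
Time to reach the wall: t = 86.8 / 24.82 = 3.497 s.
Height at that point: y = 66.73×3.497 − 4.905×3.497² = 173.4 m.
That is 260 − 173.4 = 86.6 m below the top of the wall, so the projectile does not clear it.

No — it falls 86.6 m short of clearing the wall.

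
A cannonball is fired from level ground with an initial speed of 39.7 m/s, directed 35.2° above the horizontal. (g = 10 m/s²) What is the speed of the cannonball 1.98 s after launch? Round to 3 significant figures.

32.6 m/s

v_x = 39.7 cos 35.2° = 32.44 m/s (constant).
v_y(t) = 39.7 sin 35.2° − g t = 22.88 − 10 × 1.98 = 3.080 m/s.
Speed = √(v_x² + v_y²) = √(1052 + 9.486) = 32.6 m/s.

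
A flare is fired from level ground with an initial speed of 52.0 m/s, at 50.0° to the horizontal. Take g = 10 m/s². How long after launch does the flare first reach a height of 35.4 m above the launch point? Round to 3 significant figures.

1.02 s

v_y0 = 52.0 sin 50.0° = 39.83 m/s.
Set y = v_y0 t − ½ g t² = 35.4: 5.000 t² − 39.83 t + 35.4 = 0.
t = [39.83 ± √(1586 − 708.0)] / 10 = (39.83 ± 29.63) / 10, giving t = 1.02 s or t = 6.95 s.
The flare is on the way up at the first time, so t = 1.02 s.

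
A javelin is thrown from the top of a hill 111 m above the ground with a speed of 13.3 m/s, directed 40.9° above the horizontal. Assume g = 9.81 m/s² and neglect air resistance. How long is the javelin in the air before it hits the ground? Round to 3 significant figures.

Vertical component: v_y = 13.3 sin 40.9° = 8.708 m/s.
Taking up as positive with launch at y = 111 m, landing at y = 0: 0 = 111 + 8.708 t − ½(9.81) t².
Solving 4.905 t² − 8.708 t − 111 = 0 gives t = [8.708 + √(8.708² + 4·4.905·111)] / 9.810 = 5.73 s.

5.73 s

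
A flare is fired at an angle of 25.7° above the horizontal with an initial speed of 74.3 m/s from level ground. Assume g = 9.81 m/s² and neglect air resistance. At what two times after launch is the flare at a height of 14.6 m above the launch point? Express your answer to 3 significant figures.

0.490 s and 6.08 s

v_y0 = 74.3 sin 25.7° = 32.22 m/s.
Set y = v_y0 t − ½ g t² = 14.6: 4.905 t² − 32.22 t + 14.6 = 0.
t = [32.22 ± √(1038 − 286.5)] / 9.81 = (32.22 ± 27.41) / 9.81, giving t = 0.490 s or t = 6.08 s.
So the flare is at 14.6 m at t = 0.490 s (rising) and t = 6.08 s (falling).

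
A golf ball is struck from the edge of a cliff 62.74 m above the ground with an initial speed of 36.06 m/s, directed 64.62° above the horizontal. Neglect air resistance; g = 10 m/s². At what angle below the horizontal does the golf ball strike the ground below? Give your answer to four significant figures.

v_x = 36.06 cos 64.62° = 15.456 m/s.
At impact |v_y| = √(v_y0² + 2 g h) = √(32.580² + 2×10×62.74) = 48.128 m/s.
Angle below horizontal = arctan(|v_y| / v_x) = arctan(48.128 / 15.456) = 72.20°.

72.20°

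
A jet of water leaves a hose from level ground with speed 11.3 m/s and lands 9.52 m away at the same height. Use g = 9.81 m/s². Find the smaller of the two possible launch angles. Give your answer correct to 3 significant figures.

Level-ground range: R = v₀² sin(2θ)/g ⇒ sin 2θ = R g / v₀² = 9.52×9.81/11.3² = 0.7314.
2θ = arcsin(0.7314) = 47.00° or 180° − 47.00° = 133.00°.
So θ = 23.5° or θ = 66.5°.

23.5°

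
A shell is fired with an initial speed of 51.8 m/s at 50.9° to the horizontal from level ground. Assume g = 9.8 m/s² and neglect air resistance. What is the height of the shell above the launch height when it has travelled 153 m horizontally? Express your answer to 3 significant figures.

80.8 m

v_x = 51.8 cos 50.9° = 32.67 m/s, v_y0 = 51.8 sin 50.9° = 40.20 m/s.
Time to reach x = 153 m: t = x / v_x = 153 / 32.67 = 4.683 s.
y = v_y0 t − ½ g t² = 40.20×4.683 − 4.900×4.683² = 80.8 m.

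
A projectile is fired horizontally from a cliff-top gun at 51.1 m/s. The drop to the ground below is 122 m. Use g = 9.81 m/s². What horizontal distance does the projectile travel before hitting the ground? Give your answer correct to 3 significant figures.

Initial vertical velocity is zero, so the fall time comes from h = ½ g t²: t = √(2 × 122 / 9.81) = 4.987 s.
Horizontal motion is uniform at 51.1 m/s, so x = 51.1 × 4.987 = 255 m.

255 m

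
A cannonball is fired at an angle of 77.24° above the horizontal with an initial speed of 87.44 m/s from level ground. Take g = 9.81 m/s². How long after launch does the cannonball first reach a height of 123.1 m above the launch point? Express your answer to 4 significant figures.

v_y0 = 87.44 sin 77.24° = 85.281 m/s.
Set y = v_y0 t − ½ g t² = 123.1: 4.905 t² − 85.281 t + 123.1 = 0.
t = [85.281 ± √(7272.8 − 2415.2)] / 9.81 = (85.281 ± 69.696) / 9.81, giving t = 1.589 s or t = 15.80 s.
The cannonball is on the way up at the first time, so t = 1.589 s.

1.589 s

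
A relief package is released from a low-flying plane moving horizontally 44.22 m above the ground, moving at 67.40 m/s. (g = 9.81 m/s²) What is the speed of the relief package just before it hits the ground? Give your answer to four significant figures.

Fall time: t = √(2 × 44.22 / 9.81) = 3.0025 s.
At impact: v_x = 67.40 m/s (unchanged), v_y = g t = 9.81 × 3.0025 = 29.455 m/s.
Speed = √(v_x² + v_y²) = √(4542.8 + 867.60) = 73.56 m/s.

73.56 m/s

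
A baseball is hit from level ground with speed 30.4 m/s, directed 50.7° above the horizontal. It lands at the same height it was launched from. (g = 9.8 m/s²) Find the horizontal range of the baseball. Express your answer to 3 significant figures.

92.4 m

For level ground, R = v₀² sin(2θ) / g.
sin(2 × 50.7°) = sin 101.4° = 0.9803.
R = (30.4)² × 0.9803 / 9.8 = 92.4 m.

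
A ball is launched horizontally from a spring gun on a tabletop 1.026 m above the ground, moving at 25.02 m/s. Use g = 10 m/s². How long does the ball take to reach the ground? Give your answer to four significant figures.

The horizontal speed doesn't affect the fall. With v_y0 = 0, h = ½ g t².
t = √(2 × 1.026 / 10) = √0.20520 = 0.4530 s.

0.4530 s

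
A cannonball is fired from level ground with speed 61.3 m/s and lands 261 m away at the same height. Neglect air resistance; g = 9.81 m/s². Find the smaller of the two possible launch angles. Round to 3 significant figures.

21.5°

Level-ground range: R = v₀² sin(2θ)/g ⇒ sin 2θ = R g / v₀² = 261×9.81/61.3² = 0.6814.
2θ = arcsin(0.6814) = 42.95° or 180° − 42.95° = 137.05°.
So θ = 21.5° or θ = 68.5°.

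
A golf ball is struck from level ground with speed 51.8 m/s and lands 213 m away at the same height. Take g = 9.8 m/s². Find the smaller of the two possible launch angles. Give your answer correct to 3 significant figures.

25.5°

Level-ground range: R = v₀² sin(2θ)/g ⇒ sin 2θ = R g / v₀² = 213×9.8/51.8² = 0.7779.
2θ = arcsin(0.7779) = 51.07° or 180° − 51.07° = 128.93°.
So θ = 25.5° or θ = 64.5°.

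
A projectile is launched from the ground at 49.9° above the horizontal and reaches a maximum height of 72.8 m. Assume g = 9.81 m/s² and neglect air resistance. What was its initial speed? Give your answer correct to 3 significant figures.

49.4 m/s

At maximum height v_y = 0, so (v₀ sin θ)² = 2 g H.
v₀ sin 49.9° = √(2 × 9.81 × 72.8) = 37.79 m/s.
v₀ = 37.79 / sin 49.9° = 37.79 / 0.7649 = 49.4 m/s.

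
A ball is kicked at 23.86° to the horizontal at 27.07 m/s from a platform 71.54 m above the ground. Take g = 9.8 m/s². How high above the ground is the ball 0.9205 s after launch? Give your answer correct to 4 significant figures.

v_y0 = 27.07 sin 23.86° = 10.950 m/s.
y(t) = 71.54 + v_y0 t − ½ g t² = 71.54 + 10.950×0.9205 − ½×9.8×0.9205² = 77.47 m.

77.47 m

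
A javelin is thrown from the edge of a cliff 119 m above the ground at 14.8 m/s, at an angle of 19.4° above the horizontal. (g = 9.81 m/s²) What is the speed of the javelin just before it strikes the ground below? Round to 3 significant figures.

v_x = 14.8 cos 19.4° = 13.96 m/s is unchanged throughout.
For the vertical component, v_y² = v_y0² + 2 g h = (4.916)² + 2×9.81×119 = 2359, so |v_y| = 48.57 m/s.
Impact speed = √(v_x² + v_y²) = √(194.9 + 2359) = 50.5 m/s.

50.5 m/s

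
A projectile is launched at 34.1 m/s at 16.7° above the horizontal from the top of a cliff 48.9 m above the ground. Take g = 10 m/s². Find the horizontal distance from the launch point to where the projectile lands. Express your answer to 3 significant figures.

Components: v_x = 34.1 cos 16.7° = 32.66 m/s, v_y = 34.1 sin 16.7° = 9.799 m/s.
Vertical: 0 = 48.9 + 9.799 t − ½(10) t² ⇒ 5.000 t² − 9.799 t − 48.9 = 0.
t = [9.799 + √(96.02 + 978.0)] / 10.00 = 4.257 s.
Horizontal: R = v_x · t = 32.66 × 4.257 = 139 m.

139 m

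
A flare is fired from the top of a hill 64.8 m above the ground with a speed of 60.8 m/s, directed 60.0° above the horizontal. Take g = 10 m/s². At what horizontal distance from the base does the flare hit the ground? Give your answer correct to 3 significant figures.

Components: v_x = 60.8 cos 60.0° = 30.40 m/s, v_y = 60.8 sin 60.0° = 52.65 m/s.
Vertical: 0 = 64.8 + 52.65 t − ½(10) t² ⇒ 5.000 t² − 52.65 t − 64.8 = 0.
t = [52.65 + √(2772 + 1296)] / 10.00 = 11.64 s.
Horizontal: R = v_x · t = 30.40 × 11.64 = 354 m.

354 m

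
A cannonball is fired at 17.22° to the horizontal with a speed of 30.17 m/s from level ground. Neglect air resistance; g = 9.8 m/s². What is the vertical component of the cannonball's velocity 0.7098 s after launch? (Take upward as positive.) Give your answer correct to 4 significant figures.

1.976 m/s

Initial vertical component: v_y0 = 30.17 sin 17.22° = 8.9316 m/s.
v_y(t) = v_y0 − g t = 8.9316 − 9.8 × 0.7098 = 1.976 m/s.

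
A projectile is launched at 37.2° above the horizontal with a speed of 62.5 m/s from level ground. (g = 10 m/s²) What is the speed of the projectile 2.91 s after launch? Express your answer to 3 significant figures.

v_x = 62.5 cos 37.2° = 49.78 m/s (constant).
v_y(t) = 62.5 sin 37.2° − g t = 37.79 − 10 × 2.91 = 8.690 m/s.
Speed = √(v_x² + v_y²) = √(2478 + 75.52) = 50.5 m/s.

50.5 m/s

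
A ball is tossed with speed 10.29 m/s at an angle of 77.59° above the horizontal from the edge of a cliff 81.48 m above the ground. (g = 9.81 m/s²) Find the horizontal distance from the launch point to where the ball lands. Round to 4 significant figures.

11.56 m

Components: v_x = 10.29 cos 77.59° = 2.2114 m/s, v_y = 10.29 sin 77.59° = 10.050 m/s.
Vertical: 0 = 81.48 + 10.050 t − ½(9.81) t² ⇒ 4.905 t² − 10.050 t − 81.48 = 0.
t = [10.050 + √(101.00 + 1598.6)] / 9.810 = 5.2269 s.
Horizontal: R = v_x · t = 2.2114 × 5.2269 = 11.56 m.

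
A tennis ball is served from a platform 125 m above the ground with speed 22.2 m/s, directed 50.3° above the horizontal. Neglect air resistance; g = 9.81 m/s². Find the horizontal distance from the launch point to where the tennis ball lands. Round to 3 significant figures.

Components: v_x = 22.2 cos 50.3° = 14.18 m/s, v_y = 22.2 sin 50.3° = 17.08 m/s.
Vertical: 0 = 125 + 17.08 t − ½(9.81) t² ⇒ 4.905 t² − 17.08 t − 125 = 0.
t = [17.08 + √(291.7 + 2452)] / 9.810 = 7.081 s.
Horizontal: R = v_x · t = 14.18 × 7.081 = 100 m.

100 m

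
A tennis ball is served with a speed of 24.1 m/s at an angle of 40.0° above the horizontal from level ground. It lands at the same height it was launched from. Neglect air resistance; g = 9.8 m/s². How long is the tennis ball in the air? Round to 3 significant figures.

3.16 s

Vertical component: v_y = 24.1 sin 40.0° = 15.49 m/s.
For a projectile landing at launch height, time of flight is t = 2 v_y / g = 2 × 15.49 / 9.8 = 3.16 s.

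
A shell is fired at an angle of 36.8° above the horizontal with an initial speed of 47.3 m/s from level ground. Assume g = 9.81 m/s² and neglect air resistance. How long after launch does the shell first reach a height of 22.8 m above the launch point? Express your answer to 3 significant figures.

v_y0 = 47.3 sin 36.8° = 28.33 m/s.
Set y = v_y0 t − ½ g t² = 22.8: 4.905 t² − 28.33 t + 22.8 = 0.
t = [28.33 ± √(802.6 − 447.3)] / 9.81 = (28.33 ± 18.85) / 9.81, giving t = 0.966 s or t = 4.81 s.
The shell is on the way up at the first time, so t = 0.966 s.

0.966 s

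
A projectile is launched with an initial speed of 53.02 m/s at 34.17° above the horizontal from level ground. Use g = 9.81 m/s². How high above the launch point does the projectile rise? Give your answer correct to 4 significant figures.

Vertical component of launch velocity: v_y = 53.02 sin 34.17° = 29.779 m/s.
At the highest point the vertical velocity is zero, so v_y² = 2 g h_max.
h_max = (29.779)² / (2 × 9.81) = 886.79 / 19.62 = 45.20 m.

45.20 m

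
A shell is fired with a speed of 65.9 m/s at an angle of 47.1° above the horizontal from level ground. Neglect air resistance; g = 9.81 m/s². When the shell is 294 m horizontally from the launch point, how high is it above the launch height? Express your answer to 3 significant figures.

106 m

v_x = 65.9 cos 47.1° = 44.86 m/s, v_y0 = 65.9 sin 47.1° = 48.27 m/s.
Time to reach x = 294 m: t = x / v_x = 294 / 44.86 = 6.554 s.
y = v_y0 t − ½ g t² = 48.27×6.554 − 4.905×6.554² = 106 m.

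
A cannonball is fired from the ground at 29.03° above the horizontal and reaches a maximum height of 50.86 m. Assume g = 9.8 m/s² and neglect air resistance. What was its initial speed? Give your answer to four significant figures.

At maximum height v_y = 0, so (v₀ sin θ)² = 2 g H.
v₀ sin 29.03° = √(2 × 9.8 × 50.86) = 31.573 m/s.
v₀ = 31.573 / sin 29.03° = 31.573 / 0.4853 = 65.06 m/s.

65.06 m/s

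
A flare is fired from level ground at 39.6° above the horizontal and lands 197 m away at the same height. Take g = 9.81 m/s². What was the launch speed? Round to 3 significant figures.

44.4 m/s

On level ground, R = v₀² sin(2θ) / g, so v₀ = √(R g / sin 2θ).
sin(2 × 39.6°) = 0.9823.
v₀ = √(197 × 9.81 / 0.9823) = √1967 = 44.4 m/s.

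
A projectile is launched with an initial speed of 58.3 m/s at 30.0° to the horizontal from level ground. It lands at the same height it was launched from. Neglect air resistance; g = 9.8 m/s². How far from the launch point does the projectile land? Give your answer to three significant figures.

300 m

Components: v_x = 58.3 cos 30.0° = 50.49 m/s, v_y = 58.3 sin 30.0° = 29.15 m/s.
Time of flight (same landing height): t = 2 v_y / g = 2 × 29.15 / 9.8 = 5.949 s.
Range: R = v_x · t = 50.49 × 5.949 = 300 m.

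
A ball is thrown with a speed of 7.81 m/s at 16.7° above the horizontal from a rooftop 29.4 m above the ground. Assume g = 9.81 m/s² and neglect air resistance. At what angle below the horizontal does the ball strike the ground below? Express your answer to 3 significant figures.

72.8°

v_x = 7.81 cos 16.7° = 7.481 m/s.
At impact |v_y| = √(v_y0² + 2 g h) = √(2.244² + 2×9.81×29.4) = 24.12 m/s.
Angle below horizontal = arctan(|v_y| / v_x) = arctan(24.12 / 7.481) = 72.8°.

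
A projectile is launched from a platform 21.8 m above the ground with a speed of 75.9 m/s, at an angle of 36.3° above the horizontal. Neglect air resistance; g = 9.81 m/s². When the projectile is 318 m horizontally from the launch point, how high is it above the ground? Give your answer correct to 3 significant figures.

v_x = 75.9 cos 36.3° = 61.17 m/s, v_y0 = 75.9 sin 36.3° = 44.93 m/s.
Time to reach x = 318 m: t = x / v_x = 318 / 61.17 = 5.199 s.
y = 21.8 + v_y0 t − ½ g t² = 21.8 + 44.93×5.199 − 4.905×5.199² = 123 m.

123 m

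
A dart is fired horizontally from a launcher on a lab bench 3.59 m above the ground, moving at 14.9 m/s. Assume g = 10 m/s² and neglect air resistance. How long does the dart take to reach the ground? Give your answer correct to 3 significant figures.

The horizontal speed doesn't affect the fall. With v_y0 = 0, h = ½ g t².
t = √(2 × 3.59 / 10) = √0.7180 = 0.847 s.

0.847 s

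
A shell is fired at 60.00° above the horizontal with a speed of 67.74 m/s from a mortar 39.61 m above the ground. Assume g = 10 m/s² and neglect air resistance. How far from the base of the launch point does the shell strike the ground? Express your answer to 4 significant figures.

Components: v_x = 67.74 cos 60.00° = 33.870 m/s, v_y = 67.74 sin 60.00° = 58.665 m/s.
Vertical: 0 = 39.61 + 58.665 t − ½(10) t² ⇒ 5.000 t² − 58.665 t − 39.61 = 0.
t = [58.665 + √(3441.6 + 792.20)] / 10.00 = 12.373 s.
Horizontal: R = v_x · t = 33.870 × 12.373 = 419.1 m.

419.1 m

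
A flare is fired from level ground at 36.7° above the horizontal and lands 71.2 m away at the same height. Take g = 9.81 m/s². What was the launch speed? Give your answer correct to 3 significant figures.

27.0 m/s

On level ground, R = v₀² sin(2θ) / g, so v₀ = √(R g / sin 2θ).
sin(2 × 36.7°) = 0.9583.
v₀ = √(71.2 × 9.81 / 0.9583) = √728.9 = 27.0 m/s.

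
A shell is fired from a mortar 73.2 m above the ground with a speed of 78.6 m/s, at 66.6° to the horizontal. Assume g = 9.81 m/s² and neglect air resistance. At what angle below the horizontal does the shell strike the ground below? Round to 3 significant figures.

69.0°

v_x = 78.6 cos 66.6° = 31.22 m/s.
At impact |v_y| = √(v_y0² + 2 g h) = √(72.14² + 2×9.81×73.2) = 81.49 m/s.
Angle below horizontal = arctan(|v_y| / v_x) = arctan(81.49 / 31.22) = 69.0°.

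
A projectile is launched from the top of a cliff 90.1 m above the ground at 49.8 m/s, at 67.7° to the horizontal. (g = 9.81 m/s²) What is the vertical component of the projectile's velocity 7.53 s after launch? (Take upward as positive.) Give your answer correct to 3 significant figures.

Initial vertical component: v_y0 = 49.8 sin 67.7° = 46.08 m/s.
v_y(t) = v_y0 − g t = 46.08 − 9.81 × 7.53 = -27.8 m/s.

-27.8 m/s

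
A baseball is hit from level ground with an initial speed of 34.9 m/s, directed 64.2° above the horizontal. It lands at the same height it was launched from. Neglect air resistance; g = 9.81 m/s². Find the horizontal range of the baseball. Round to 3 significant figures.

97.3 m

Components: v_x = 34.9 cos 64.2° = 15.19 m/s, v_y = 34.9 sin 64.2° = 31.42 m/s.
Time of flight (same landing height): t = 2 v_y / g = 2 × 31.42 / 9.81 = 6.406 s.
Range: R = v_x · t = 15.19 × 6.406 = 97.3 m.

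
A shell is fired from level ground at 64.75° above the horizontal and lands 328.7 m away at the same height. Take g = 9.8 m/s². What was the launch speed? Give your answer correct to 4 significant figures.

On level ground, R = v₀² sin(2θ) / g, so v₀ = √(R g / sin 2θ).
sin(2 × 64.75°) = 0.7716.
v₀ = √(328.7 × 9.8 / 0.7716) = √4174.8 = 64.61 m/s.

64.61 m/s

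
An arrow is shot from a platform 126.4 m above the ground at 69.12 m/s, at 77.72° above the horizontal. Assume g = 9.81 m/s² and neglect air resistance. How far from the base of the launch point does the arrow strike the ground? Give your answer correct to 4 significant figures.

227.0 m

Components: v_x = 69.12 cos 77.72° = 14.701 m/s, v_y = 69.12 sin 77.72° = 67.539 m/s.
Vertical: 0 = 126.4 + 67.539 t − ½(9.81) t² ⇒ 4.905 t² − 67.539 t − 126.4 = 0.
t = [67.539 + √(4561.5 + 2480.0)] / 9.810 = 15.439 s.
Horizontal: R = v_x · t = 14.701 × 15.439 = 227.0 m.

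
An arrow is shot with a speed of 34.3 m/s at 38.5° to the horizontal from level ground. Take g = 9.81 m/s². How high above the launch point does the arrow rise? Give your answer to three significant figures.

23.2 m

Vertical component of launch velocity: v_y = 34.3 sin 38.5° = 21.35 m/s.
At the highest point the vertical velocity is zero, so v_y² = 2 g h_max.
h_max = (21.35)² / (2 × 9.81) = 455.8 / 19.62 = 23.2 m.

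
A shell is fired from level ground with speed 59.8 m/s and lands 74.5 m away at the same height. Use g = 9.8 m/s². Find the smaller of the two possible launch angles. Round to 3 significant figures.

Level-ground range: R = v₀² sin(2θ)/g ⇒ sin 2θ = R g / v₀² = 74.5×9.8/59.8² = 0.2042.
2θ = arcsin(0.2042) = 11.78° or 180° − 11.78° = 168.22°.
So θ = 5.89° or θ = 84.1°.

5.89°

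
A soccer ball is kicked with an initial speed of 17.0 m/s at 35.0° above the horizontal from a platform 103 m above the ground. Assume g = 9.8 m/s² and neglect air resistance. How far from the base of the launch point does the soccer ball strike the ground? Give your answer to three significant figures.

79.2 m

Components: v_x = 17.0 cos 35.0° = 13.93 m/s, v_y = 17.0 sin 35.0° = 9.751 m/s.
Vertical: 0 = 103 + 9.751 t − ½(9.8) t² ⇒ 4.900 t² − 9.751 t − 103 = 0.
t = [9.751 + √(95.08 + 2019)] / 9.800 = 5.687 s.
Horizontal: R = v_x · t = 13.93 × 5.687 = 79.2 m.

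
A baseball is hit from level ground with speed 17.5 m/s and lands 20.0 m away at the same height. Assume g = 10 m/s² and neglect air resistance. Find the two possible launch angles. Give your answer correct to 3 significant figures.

20.4° and 69.6°

Level-ground range: R = v₀² sin(2θ)/g ⇒ sin 2θ = R g / v₀² = 20.0×10/17.5² = 0.6531.
2θ = arcsin(0.6531) = 40.78° or 180° − 40.78° = 139.22°.
So θ = 20.4° or θ = 69.6°.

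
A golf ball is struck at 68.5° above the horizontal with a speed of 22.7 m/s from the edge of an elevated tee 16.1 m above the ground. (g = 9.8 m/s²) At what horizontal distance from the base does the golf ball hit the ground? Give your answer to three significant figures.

Components: v_x = 22.7 cos 68.5° = 8.320 m/s, v_y = 22.7 sin 68.5° = 21.12 m/s.
Vertical: 0 = 16.1 + 21.12 t − ½(9.8) t² ⇒ 4.900 t² − 21.12 t − 16.1 = 0.
t = [21.12 + √(446.1 + 315.6)] / 9.800 = 4.971 s.
Horizontal: R = v_x · t = 8.320 × 4.971 = 41.4 m.

41.4 m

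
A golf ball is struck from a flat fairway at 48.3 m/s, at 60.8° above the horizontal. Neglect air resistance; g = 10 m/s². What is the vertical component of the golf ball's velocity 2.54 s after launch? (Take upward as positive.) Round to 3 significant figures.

Initial vertical component: v_y0 = 48.3 sin 60.8° = 42.16 m/s.
v_y(t) = v_y0 − g t = 42.16 − 10 × 2.54 = 16.8 m/s.

16.8 m/s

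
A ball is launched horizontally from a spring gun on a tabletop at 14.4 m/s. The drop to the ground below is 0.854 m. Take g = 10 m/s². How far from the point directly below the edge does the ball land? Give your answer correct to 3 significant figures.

5.95 m

Initial vertical velocity is zero, so the fall time comes from h = ½ g t²: t = √(2 × 0.854 / 10) = 0.4133 s.
Horizontal motion is uniform at 14.4 m/s, so x = 14.4 × 0.4133 = 5.95 m.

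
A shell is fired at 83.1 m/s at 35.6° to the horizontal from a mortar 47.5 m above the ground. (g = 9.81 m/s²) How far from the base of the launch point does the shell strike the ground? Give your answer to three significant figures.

727 m

Components: v_x = 83.1 cos 35.6° = 67.57 m/s, v_y = 83.1 sin 35.6° = 48.37 m/s.
Vertical: 0 = 47.5 + 48.37 t − ½(9.81) t² ⇒ 4.905 t² − 48.37 t − 47.5 = 0.
t = [48.37 + √(2340 + 932.0)] / 9.810 = 10.76 s.
Horizontal: R = v_x · t = 67.57 × 10.76 = 727 m.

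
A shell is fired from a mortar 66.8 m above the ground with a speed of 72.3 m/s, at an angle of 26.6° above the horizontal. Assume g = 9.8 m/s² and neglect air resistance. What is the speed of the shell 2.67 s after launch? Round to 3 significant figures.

v_x = 72.3 cos 26.6° = 64.65 m/s (constant).
v_y(t) = 72.3 sin 26.6° − g t = 32.37 − 9.8 × 2.67 = 6.204 m/s.
Speed = √(v_x² + v_y²) = √(4180 + 38.49) = 64.9 m/s.

64.9 m/s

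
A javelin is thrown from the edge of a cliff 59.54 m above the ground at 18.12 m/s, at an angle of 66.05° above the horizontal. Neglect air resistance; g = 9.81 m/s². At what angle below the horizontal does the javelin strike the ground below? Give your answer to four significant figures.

79.04°

v_x = 18.12 cos 66.05° = 7.3556 m/s.
At impact |v_y| = √(v_y0² + 2 g h) = √(16.560² + 2×9.81×59.54) = 37.979 m/s.
Angle below horizontal = arctan(|v_y| / v_x) = arctan(37.979 / 7.3556) = 79.04°.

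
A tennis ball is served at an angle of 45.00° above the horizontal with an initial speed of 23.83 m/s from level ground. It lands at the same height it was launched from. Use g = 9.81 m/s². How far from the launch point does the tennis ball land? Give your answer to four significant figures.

57.89 m

For level ground, R = v₀² sin(2θ) / g.
sin(2 × 45.00°) = sin 90.000° = 1.000.
R = (23.83)² × 1.000 / 9.81 = 57.89 m.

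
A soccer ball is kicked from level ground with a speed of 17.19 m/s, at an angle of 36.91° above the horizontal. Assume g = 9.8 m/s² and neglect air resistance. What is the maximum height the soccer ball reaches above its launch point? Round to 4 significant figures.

Vertical component of launch velocity: v_y = 17.19 sin 36.91° = 10.324 m/s.
At the highest point the vertical velocity is zero, so v_y² = 2 g h_max.
h_max = (10.324)² / (2 × 9.8) = 106.58 / 19.60 = 5.438 m.

5.438 m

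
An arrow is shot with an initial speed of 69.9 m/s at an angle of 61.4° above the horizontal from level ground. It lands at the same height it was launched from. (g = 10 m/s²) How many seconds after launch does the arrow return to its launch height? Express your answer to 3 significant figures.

Vertical component: v_y = 69.9 sin 61.4° = 61.37 m/s.
For a projectile landing at launch height, time of flight is t = 2 v_y / g = 2 × 61.37 / 10 = 12.3 s.

12.3 s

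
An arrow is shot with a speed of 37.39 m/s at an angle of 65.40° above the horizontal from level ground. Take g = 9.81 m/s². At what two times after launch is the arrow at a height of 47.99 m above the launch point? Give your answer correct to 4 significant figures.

1.974 s and 4.957 s

v_y0 = 37.39 sin 65.40° = 33.996 m/s.
Set y = v_y0 t − ½ g t² = 47.99: 4.905 t² − 33.996 t + 47.99 = 0.
t = [33.996 ± √(1155.7 − 941.56)] / 9.81 = (33.996 ± 14.634) / 9.81, giving t = 1.974 s or t = 4.957 s.
So the arrow is at 47.99 m at t = 1.974 s (rising) and t = 4.957 s (falling).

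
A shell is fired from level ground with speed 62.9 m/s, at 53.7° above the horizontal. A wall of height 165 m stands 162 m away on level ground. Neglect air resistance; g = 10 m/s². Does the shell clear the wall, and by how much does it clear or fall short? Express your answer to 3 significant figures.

No — it falls 39.1 m short of clearing the wall.

v_x = 62.9 cos 53.7° = 37.24 m/s; v_y0 = 62.9 sin 53.7° = 50.69 m/s.
Time to reach the wall: t = 162 / 37.24 = 4.350 s.
Height at that point: y = 50.69×4.350 − 5.000×4.350² = 125.9 m.
That is 165 − 125.9 = 39.1 m below the top of the wall, so the shell does not clear it.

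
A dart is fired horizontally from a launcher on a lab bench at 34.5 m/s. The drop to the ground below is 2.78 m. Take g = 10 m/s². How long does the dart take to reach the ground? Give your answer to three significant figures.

The horizontal speed doesn't affect the fall. With v_y0 = 0, h = ½ g t².
t = √(2 × 2.78 / 10) = √0.5560 = 0.746 s.

0.746 s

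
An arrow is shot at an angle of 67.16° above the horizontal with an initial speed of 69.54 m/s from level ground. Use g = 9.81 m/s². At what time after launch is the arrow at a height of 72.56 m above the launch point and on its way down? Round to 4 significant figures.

11.81 s

v_y0 = 69.54 sin 67.16° = 64.088 m/s.
Set y = v_y0 t − ½ g t² = 72.56: 4.905 t² − 64.088 t + 72.56 = 0.
t = [64.088 ± √(4107.3 − 1423.6)] / 9.81 = (64.088 ± 51.804) / 9.81, giving t = 1.252 s or t = 11.81 s.
On the way down corresponds to the larger root: t = 11.81 s.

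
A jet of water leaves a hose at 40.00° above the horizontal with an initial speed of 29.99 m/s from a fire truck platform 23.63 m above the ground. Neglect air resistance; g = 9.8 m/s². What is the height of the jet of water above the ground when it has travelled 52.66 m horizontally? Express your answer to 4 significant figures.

v_x = 29.99 cos 40.00° = 22.974 m/s, v_y0 = 29.99 sin 40.00° = 19.277 m/s.
Time to reach x = 52.66 m: t = x / v_x = 52.66 / 22.974 = 2.2922 s.
y = 23.63 + v_y0 t − ½ g t² = 23.63 + 19.277×2.2922 − 4.900×2.2922² = 42.07 m.

42.07 m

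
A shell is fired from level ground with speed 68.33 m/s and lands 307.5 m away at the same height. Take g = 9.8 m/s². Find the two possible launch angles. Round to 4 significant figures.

Level-ground range: R = v₀² sin(2θ)/g ⇒ sin 2θ = R g / v₀² = 307.5×9.8/68.33² = 0.6454.
2θ = arcsin(0.6454) = 40.196° or 180° − 40.196° = 139.804°.
So θ = 20.10° or θ = 69.90°.

20.10° and 69.90°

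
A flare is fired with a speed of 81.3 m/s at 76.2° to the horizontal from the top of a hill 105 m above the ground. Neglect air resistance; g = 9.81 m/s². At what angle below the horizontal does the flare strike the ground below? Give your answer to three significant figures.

v_x = 81.3 cos 76.2° = 19.39 m/s.
At impact |v_y| = √(v_y0² + 2 g h) = √(78.95² + 2×9.81×105) = 91.07 m/s.
Angle below horizontal = arctan(|v_y| / v_x) = arctan(91.07 / 19.39) = 78.0°.

78.0°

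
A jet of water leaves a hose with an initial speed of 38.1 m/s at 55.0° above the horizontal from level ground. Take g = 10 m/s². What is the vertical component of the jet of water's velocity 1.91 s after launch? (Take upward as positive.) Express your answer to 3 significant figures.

12.1 m/s

Initial vertical component: v_y0 = 38.1 sin 55.0° = 31.21 m/s.
v_y(t) = v_y0 − g t = 31.21 − 10 × 1.91 = 12.1 m/s.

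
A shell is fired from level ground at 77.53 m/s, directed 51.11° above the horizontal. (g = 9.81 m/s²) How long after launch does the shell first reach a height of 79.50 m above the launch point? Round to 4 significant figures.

1.500 s

v_y0 = 77.53 sin 51.11° = 60.346 m/s.
Set y = v_y0 t − ½ g t² = 79.50: 4.905 t² − 60.346 t + 79.50 = 0.
t = [60.346 ± √(3641.6 − 1559.8)] / 9.81 = (60.346 ± 45.627) / 9.81, giving t = 1.500 s or t = 10.80 s.
The shell is on the way up at the first time, so t = 1.500 s.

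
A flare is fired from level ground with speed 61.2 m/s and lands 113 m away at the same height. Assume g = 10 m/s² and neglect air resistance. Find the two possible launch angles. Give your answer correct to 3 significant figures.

Level-ground range: R = v₀² sin(2θ)/g ⇒ sin 2θ = R g / v₀² = 113×10/61.2² = 0.3017.
2θ = arcsin(0.3017) = 17.56° or 180° − 17.56° = 162.44°.
So θ = 8.78° or θ = 81.2°.

8.78° and 81.2°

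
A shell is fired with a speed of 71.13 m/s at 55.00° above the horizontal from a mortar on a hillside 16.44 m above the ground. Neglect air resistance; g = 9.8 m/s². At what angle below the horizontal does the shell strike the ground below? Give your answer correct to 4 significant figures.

56.21°

v_x = 71.13 cos 55.00° = 40.798 m/s.
At impact |v_y| = √(v_y0² + 2 g h) = √(58.266² + 2×9.8×16.44) = 60.968 m/s.
Angle below horizontal = arctan(|v_y| / v_x) = arctan(60.968 / 40.798) = 56.21°.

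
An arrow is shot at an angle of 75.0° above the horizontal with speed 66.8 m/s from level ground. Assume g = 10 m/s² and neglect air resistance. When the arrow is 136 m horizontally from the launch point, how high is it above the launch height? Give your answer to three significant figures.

v_x = 66.8 cos 75.0° = 17.29 m/s, v_y0 = 66.8 sin 75.0° = 64.52 m/s.
Time to reach x = 136 m: t = x / v_x = 136 / 17.29 = 7.866 s.
y = v_y0 t − ½ g t² = 64.52×7.866 − 5.000×7.866² = 198 m.

198 m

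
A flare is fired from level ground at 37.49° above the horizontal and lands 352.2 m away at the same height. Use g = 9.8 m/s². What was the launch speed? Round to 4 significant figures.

On level ground, R = v₀² sin(2θ) / g, so v₀ = √(R g / sin 2θ).
sin(2 × 37.49°) = 0.9658.
v₀ = √(352.2 × 9.8 / 0.9658) = √3573.8 = 59.78 m/s.

59.78 m/s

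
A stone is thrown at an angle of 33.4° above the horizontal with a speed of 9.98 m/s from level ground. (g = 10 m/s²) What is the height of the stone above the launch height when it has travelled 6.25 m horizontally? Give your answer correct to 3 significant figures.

1.31 m

v_x = 9.98 cos 33.4° = 8.332 m/s, v_y0 = 9.98 sin 33.4° = 5.494 m/s.
Time to reach x = 6.25 m: t = x / v_x = 6.25 / 8.332 = 0.7501 s.
y = v_y0 t − ½ g t² = 5.494×0.7501 − 5.000×0.7501² = 1.31 m.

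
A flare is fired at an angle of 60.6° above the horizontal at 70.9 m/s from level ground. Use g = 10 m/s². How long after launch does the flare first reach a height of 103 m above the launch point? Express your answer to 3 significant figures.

v_y0 = 70.9 sin 60.6° = 61.77 m/s.
Set y = v_y0 t − ½ g t² = 103: 5.000 t² − 61.77 t + 103 = 0.
t = [61.77 ± √(3816 − 2060)] / 10 = (61.77 ± 41.90) / 10, giving t = 1.99 s or t = 10.4 s.
The flare is on the way up at the first time, so t = 1.99 s.

1.99 s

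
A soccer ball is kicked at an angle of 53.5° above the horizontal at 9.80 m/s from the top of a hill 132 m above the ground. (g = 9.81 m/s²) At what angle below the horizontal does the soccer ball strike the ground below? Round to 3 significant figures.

83.5°

v_x = 9.80 cos 53.5° = 5.829 m/s.
At impact |v_y| = √(v_y0² + 2 g h) = √(7.878² + 2×9.81×132) = 51.50 m/s.
Angle below horizontal = arctan(|v_y| / v_x) = arctan(51.50 / 5.829) = 83.5°.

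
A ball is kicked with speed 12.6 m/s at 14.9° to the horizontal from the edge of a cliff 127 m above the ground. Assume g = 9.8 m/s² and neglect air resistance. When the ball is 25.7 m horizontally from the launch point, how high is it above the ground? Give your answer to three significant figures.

v_x = 12.6 cos 14.9° = 12.18 m/s, v_y0 = 12.6 sin 14.9° = 3.240 m/s.
Time to reach x = 25.7 m: t = x / v_x = 25.7 / 12.18 = 2.110 s.
y = 127 + v_y0 t − ½ g t² = 127 + 3.240×2.110 − 4.900×2.110² = 112 m.

112 m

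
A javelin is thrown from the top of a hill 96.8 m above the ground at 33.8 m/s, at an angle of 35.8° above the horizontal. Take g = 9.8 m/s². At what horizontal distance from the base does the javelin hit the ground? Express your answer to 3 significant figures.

189 m

Components: v_x = 33.8 cos 35.8° = 27.41 m/s, v_y = 33.8 sin 35.8° = 19.77 m/s.
Vertical: 0 = 96.8 + 19.77 t − ½(9.8) t² ⇒ 4.900 t² − 19.77 t − 96.8 = 0.
t = [19.77 + √(390.9 + 1897)] / 9.800 = 6.898 s.
Horizontal: R = v_x · t = 27.41 × 6.898 = 189 m.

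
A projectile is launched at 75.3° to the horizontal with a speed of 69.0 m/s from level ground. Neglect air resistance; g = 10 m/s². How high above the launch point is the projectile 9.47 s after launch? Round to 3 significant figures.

184 m

v_y0 = 69.0 sin 75.3° = 66.74 m/s.
y(t) = v_y0 t − ½ g t² = 66.74×9.47 − 5.000×9.47² = 184 m.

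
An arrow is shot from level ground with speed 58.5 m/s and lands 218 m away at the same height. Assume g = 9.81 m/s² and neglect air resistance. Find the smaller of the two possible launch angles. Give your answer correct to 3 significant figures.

Level-ground range: R = v₀² sin(2θ)/g ⇒ sin 2θ = R g / v₀² = 218×9.81/58.5² = 0.6249.
2θ = arcsin(0.6249) = 38.67° or 180° − 38.67° = 141.33°.
So θ = 19.3° or θ = 70.7°.

19.3°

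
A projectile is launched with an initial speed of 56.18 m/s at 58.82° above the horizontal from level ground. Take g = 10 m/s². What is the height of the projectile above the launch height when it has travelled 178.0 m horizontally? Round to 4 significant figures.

106.9 m

v_x = 56.18 cos 58.82° = 29.086 m/s, v_y0 = 56.18 sin 58.82° = 48.065 m/s.
Time to reach x = 178.0 m: t = x / v_x = 178.0 / 29.086 = 6.1198 s.
y = v_y0 t − ½ g t² = 48.065×6.1198 − 5.000×6.1198² = 106.9 m.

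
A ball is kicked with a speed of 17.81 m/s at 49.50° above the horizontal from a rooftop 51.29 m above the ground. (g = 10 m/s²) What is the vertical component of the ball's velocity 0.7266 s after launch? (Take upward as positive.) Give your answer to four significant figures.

6.277 m/s

Initial vertical component: v_y0 = 17.81 sin 49.50° = 13.543 m/s.
v_y(t) = v_y0 − g t = 13.543 − 10 × 0.7266 = 6.277 m/s.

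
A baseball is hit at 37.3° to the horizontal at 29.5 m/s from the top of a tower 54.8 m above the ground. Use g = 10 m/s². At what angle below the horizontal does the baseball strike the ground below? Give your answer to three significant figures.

v_x = 29.5 cos 37.3° = 23.47 m/s.
At impact |v_y| = √(v_y0² + 2 g h) = √(17.88² + 2×10×54.8) = 37.63 m/s.
Angle below horizontal = arctan(|v_y| / v_x) = arctan(37.63 / 23.47) = 58.0°.

58.0°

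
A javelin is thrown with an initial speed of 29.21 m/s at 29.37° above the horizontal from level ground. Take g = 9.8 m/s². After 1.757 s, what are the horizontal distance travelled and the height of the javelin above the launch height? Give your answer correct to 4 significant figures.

v_x = 29.21 cos 29.37° = 25.456 m/s; v_y0 = 29.21 sin 29.37° = 14.326 m/s.
x = v_x t = 25.456 × 1.757 = 44.73 m.
y = v_y0 t − ½ g t² = 14.326×1.757 − 4.900×1.757² = 10.04 m.

x = 44.73 m, y = 10.04 m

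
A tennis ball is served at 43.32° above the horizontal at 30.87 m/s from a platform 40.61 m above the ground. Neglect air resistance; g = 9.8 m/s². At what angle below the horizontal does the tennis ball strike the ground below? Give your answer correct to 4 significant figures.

v_x = 30.87 cos 43.32° = 22.459 m/s.
At impact |v_y| = √(v_y0² + 2 g h) = √(21.179² + 2×9.8×40.61) = 35.278 m/s.
Angle below horizontal = arctan(|v_y| / v_x) = arctan(35.278 / 22.459) = 57.52°.

57.52°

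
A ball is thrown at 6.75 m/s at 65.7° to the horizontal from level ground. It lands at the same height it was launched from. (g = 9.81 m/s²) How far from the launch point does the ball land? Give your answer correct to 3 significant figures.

3.48 m

For level ground, R = v₀² sin(2θ) / g.
sin(2 × 65.7°) = sin 131.4° = 0.7501.
R = (6.75)² × 0.7501 / 9.81 = 3.48 m.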